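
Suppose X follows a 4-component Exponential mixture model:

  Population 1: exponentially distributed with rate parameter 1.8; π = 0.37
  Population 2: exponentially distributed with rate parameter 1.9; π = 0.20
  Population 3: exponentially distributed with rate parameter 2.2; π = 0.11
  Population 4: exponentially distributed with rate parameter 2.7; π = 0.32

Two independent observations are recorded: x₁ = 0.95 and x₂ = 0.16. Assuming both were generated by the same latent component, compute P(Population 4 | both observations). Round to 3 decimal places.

The responsibility of component k is P(Z=k) f_k(x) divided by Σ_j P(Z=j) f_j(x).
Since both observations come from the same component, the likelihood for component k is f_k(x₁)·f_k(x₂).
  L_1 = [0.325558] × [1.34957] = 0.439364
  L_2 = [0.312501] × [1.40194] = 0.438107
  L_3 = [0.272112] × [1.54722] = 0.421016
  L_4 = [0.207682] × [1.75287] = 0.364038
Prior × likelihood for each component:
  P(Z=1)·L_1 = 0.37 × 0.439364 = 0.162565
  P(Z=2)·L_2 = 0.20 × 0.438107 = 0.0876214
  P(Z=3)·L_3 = 0.11 × 0.421016 = 0.0463117
  P(Z=4)·L_4 = 0.32 × 0.364038 = 0.116492
Denominator: 0.162565 + 0.0876214 + 0.0463117 + 0.116492 = 0.41299
P(Population 4 | x₁,x₂) = 0.116492 / 0.41299 ≈ 0.282

0.282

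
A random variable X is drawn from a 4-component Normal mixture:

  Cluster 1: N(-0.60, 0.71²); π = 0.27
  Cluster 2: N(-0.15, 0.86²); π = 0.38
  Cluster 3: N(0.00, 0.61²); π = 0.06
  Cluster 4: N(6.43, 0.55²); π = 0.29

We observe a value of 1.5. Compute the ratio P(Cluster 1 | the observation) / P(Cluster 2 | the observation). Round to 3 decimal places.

Posterior odds = (π_i f_i(x)) / (π_j f_j(x)); the normalising sum cancels.
Normal densities:
  p_1 = 0.0070793
  p_2 = 0.0736348
  p_3 = 0.0318085
  p_4 = 2.59099e-18
Posterior odds = (π_1·p_1) / (π_2·p_2) = (0.27·0.0070793) / (0.38·0.0736348) = 0.00191141 / 0.0279812 ≈ 0.068

0.068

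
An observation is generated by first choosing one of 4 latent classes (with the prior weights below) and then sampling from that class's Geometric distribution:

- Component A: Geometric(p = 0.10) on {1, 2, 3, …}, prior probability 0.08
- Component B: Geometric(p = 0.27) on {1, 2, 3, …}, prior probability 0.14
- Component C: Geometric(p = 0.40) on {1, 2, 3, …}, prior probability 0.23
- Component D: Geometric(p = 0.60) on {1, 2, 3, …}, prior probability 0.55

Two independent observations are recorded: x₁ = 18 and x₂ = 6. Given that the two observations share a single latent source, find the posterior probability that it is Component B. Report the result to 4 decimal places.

0.1125

The responsibility of component k is π_k f_k(x) divided by Σ_j π_j f_j(x).
Since both observations come from the same component, the likelihood for component k is f_k(x₁)·f_k(x₂).
  p_A = [0.10·(1−0.10)^17 = 0.10·0.166772 = 0.0166772] × [0.059049] = 0.000984771
  p_B = [0.27·(1−0.27)^17 = 0.27·0.00474776 = 0.00128189] × [0.0559729] = 7.17514e-05
  p_C = [0.40·(1−0.40)^17 = 0.40·0.000169267 = 6.77066e-05] × [0.031104] = 2.10595e-06
  p_D = [0.60·(1−0.60)^17 = 0.60·1.71799e-07 = 1.03079e-07] × [0.006144] = 6.33319e-10
Multiply by the mixture weights:
  π_A·p_A = 0.08 × 0.000984771 = 7.87817e-05
  π_B·p_B = 0.14 × 7.17514e-05 = 1.00452e-05
  π_C·p_C = 0.23 × 2.10595e-06 = 4.84368e-07
  π_D·p_D = 0.55 × 6.33319e-10 = 3.48325e-10
Denominator: 7.87817e-05 + 1.00452e-05 + 4.84368e-07 + 3.48325e-10 = 8.93116e-05
P(Component B | x₁,x₂) = 1.00452e-05 / 8.93116e-05 ≈ 0.1125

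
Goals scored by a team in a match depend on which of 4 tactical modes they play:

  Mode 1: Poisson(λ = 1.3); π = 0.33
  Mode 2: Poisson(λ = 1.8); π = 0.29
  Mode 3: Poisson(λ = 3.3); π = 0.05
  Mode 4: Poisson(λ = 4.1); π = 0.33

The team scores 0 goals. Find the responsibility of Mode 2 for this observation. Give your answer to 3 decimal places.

Apply Bayes' rule: the posterior for each component is proportional to its prior times its likelihood at x.
Poisson probabilities:
  L_1 = 0.272532
  L_2 = 0.165299
  L_3 = 0.0368832
  L_4 = 0.0165727
Multiply by the mixture weights:
  π_1·L_1 = 0.33 × 0.272532 = 0.0899355
  π_2·L_2 = 0.29 × 0.165299 = 0.0479367
  π_3·L_3 = 0.05 × 0.0368832 = 0.00184416
  π_4·L_4 = 0.33 × 0.0165727 = 0.00546898
Marginal: 0.0899355 + 0.0479367 + 0.00184416 + 0.00546898 = 0.145185
Responsibility of Mode 2: 0.0479367 / 0.145185 ≈ 0.330

0.330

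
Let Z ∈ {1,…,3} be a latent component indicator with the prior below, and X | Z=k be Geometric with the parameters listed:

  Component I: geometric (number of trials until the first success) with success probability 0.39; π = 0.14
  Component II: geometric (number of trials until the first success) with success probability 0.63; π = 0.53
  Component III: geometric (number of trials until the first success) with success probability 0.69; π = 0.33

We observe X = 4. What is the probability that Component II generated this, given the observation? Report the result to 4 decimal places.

The responsibility of component k is P(Z=k) f_k(x) divided by Σ_j P(Z=j) f_j(x).
Evaluate each component's likelihood at the observed value:
  L_I = 0.0885226
  L_II = 0.0319114
  L_III = 0.0205558
Prior × likelihood for each component:
  P(Z=I)·L_I = 0.14 × 0.0885226 = 0.0123932
  P(Z=II)·L_II = 0.53 × 0.0319114 = 0.016913
  P(Z=III)·L_III = 0.33 × 0.0205558 = 0.00678341
Normaliser: 0.0123932 + 0.016913 + 0.00678341 = 0.0360896
P(Component II | data) = 0.016913 / 0.0360896 ≈ 0.4686

0.4686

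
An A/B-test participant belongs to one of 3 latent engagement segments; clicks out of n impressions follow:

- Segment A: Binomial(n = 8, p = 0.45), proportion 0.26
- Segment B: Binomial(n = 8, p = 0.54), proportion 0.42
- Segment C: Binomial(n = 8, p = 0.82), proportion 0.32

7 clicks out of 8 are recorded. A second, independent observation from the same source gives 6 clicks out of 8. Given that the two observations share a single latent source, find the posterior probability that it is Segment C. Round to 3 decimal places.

By Bayes' theorem, P(k | x) = π_k f_k(x) / Σ_j π_j f_j(x).
Since both observations come from the same component, the likelihood for component k is f_k(x₁)·f_k(x₂).
  p_A = [0.0164415] × [0.0703329] = 0.00115638
  p_B = [0.0492724] × [0.146905] = 0.00723836
  p_C = [0.358971] × [0.275795] = 0.0990024
Weight by the priors:
  π_A·p_A = 0.26 × 0.00115638 = 0.000300658
  π_B·p_B = 0.42 × 0.00723836 = 0.00304011
  π_C·p_C = 0.32 × 0.0990024 = 0.0316808
Normaliser: 0.000300658 + 0.00304011 + 0.0316808 = 0.0350215
P(Segment C | data) ≈ 0.905

0.905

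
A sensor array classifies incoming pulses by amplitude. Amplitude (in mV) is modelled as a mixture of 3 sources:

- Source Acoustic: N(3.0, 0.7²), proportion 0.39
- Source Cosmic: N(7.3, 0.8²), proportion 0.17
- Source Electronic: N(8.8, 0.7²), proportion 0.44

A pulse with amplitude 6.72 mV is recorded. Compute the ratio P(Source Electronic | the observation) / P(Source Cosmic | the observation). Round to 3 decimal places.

0.047

Since P(k|x) ∝ π_k f_k(x), the posterior odds are π_i f_i(x) / (π_j f_j(x)).
Normal densities:
  f_Acoustic = (1/(0.7·√(2π)))·exp(−(6.72−3.0)²/(2·0.7²)) = 0.569918·exp(-14.12082) = 4.19971e-07
  f_Cosmic = (1/(0.8·√(2π)))·exp(−(6.72−7.3)²/(2·0.8²)) = 0.498678·exp(-0.26281) = 0.383426
  f_Electronic = (1/(0.7·√(2π)))·exp(−(6.72−8.8)²/(2·0.7²)) = 0.569918·exp(-4.41469) = 0.00689501
Odds = (0.44/0.17) × (0.00689501/0.383426) = 2.58824 × 0.0179826 ≈ 0.047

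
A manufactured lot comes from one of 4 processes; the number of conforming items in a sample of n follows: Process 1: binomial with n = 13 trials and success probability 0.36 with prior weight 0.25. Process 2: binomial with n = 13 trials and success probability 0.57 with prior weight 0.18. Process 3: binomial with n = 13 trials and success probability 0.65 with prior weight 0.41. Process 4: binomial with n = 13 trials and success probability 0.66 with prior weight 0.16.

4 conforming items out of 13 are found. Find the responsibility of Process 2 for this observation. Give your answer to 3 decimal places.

0.103

P(component k | x) = w_k·f_k(x) / marginal(x), where marginal(x) = Σ_j w_j·f_j(x).
Component likelihoods at x = 4 conforming items out of 13:
  f_1 = C(13,4)·0.36^4·0.64^9 = 715·0.0167962·0.0180144 = 0.216339
  f_2 = C(13,4)·0.57^4·0.43^9 = 715·0.10556·0.000502593 = 0.0379334
  f_3 = C(13,4)·0.65^4·0.35^9 = 715·0.178506·7.88156e-05 = 0.0100594
  f_4 = C(13,4)·0.66^4·0.34^9 = 715·0.189747·6.0717e-05 = 0.00823744
Weight by the priors:
  w_1·f_1 = 0.25 × 0.216339 = 0.0540849
  w_2·f_2 = 0.18 × 0.0379334 = 0.00682801
  w_3·f_3 = 0.41 × 0.0100594 = 0.00412435
  w_4·f_4 = 0.16 × 0.00823744 = 0.00131799
Sum: 0.0540849 + 0.00682801 + 0.00412435 + 0.00131799 = 0.0663552
P(Process 2 | 4 conforming items out of 13) = 0.00682801 / 0.0663552 ≈ 0.103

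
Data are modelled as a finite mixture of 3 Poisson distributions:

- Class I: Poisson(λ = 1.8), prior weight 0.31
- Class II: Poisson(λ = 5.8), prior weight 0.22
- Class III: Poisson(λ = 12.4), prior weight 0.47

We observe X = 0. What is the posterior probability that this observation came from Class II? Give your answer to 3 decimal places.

P(component k | x) = P(Z=k)·f_k(x) / marginal(x), where marginal(x) = Σ_j P(Z=j)·f_j(x).
Poisson probabilities:
  L_I = e^(−1.8)·1.8^0/0! = 0.165299
  L_II = e^(−5.8)·5.8^0/0! = 0.00302755
  L_III = e^(−12.4)·12.4^0/0! = 4.11859e-06
Unnormalised posteriors:
  P(Z=I)·L_I = 0.31 × 0.165299 = 0.0512427
  P(Z=II)·L_II = 0.22 × 0.00302755 = 0.000666062
  P(Z=III)·L_III = 0.47 × 4.11859e-06 = 1.93574e-06
Denominator: 0.0512427 + 0.000666062 + 1.93574e-06 = 0.0519107
P(Class II | 0) ≈ 0.013

0.013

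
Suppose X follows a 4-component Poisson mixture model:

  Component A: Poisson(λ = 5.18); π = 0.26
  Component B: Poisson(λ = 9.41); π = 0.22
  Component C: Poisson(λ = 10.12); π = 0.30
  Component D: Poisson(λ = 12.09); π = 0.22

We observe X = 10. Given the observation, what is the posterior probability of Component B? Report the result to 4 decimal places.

0.2911

The responsibility of component k is w_k f_k(x) divided by Σ_j w_j f_j(x).
Evaluate each component's likelihood at the observed value:
  p_A = 0.0215719
  p_B = 0.122863
  p_C = 0.125021
  p_D = 0.103248
Unnormalised posteriors:
  w_A·p_A = 0.26 × 0.0215719 = 0.0056087
  w_B·p_B = 0.22 × 0.122863 = 0.0270299
  w_C·p_C = 0.30 × 0.125021 = 0.0375062
  w_D·p_D = 0.22 × 0.103248 = 0.0227145
Normaliser: 0.0056087 + 0.0270299 + 0.0375062 + 0.0227145 = 0.0928593
P(Component B | x) ≈ 0.2911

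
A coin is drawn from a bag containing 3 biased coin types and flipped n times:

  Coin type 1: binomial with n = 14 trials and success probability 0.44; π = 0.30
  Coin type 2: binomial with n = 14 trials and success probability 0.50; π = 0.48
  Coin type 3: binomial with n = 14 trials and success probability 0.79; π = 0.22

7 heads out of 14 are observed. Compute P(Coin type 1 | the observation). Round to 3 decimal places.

The responsibility of component k is w_k f_k(x) divided by Σ_j w_j f_j(x).
Component likelihoods at x = 7 heads out of 14:
  L_1 = 0.189248
  L_2 = 0.209473
  L_3 = 0.0118706
Weight by the priors:
  w_1·L_1 = 0.30 × 0.189248 = 0.0567745
  w_2·L_2 = 0.48 × 0.209473 = 0.100547
  w_3·L_3 = 0.22 × 0.0118706 = 0.00261153
Evidence: 0.0567745 + 0.100547 + 0.00261153 = 0.159933
Responsibility of Coin type 1: 0.0567745 / 0.159933 ≈ 0.355

0.355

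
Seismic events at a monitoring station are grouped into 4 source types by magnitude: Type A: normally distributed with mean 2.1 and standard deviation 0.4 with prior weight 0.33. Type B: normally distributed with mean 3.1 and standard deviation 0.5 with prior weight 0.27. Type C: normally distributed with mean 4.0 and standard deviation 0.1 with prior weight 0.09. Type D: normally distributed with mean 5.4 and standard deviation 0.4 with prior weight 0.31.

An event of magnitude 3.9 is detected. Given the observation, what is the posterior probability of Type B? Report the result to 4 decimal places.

By Bayes' theorem, P(k | x) = π_k f_k(x) / Σ_j π_j f_j(x).
Normal densities:
  p_A = (1/(0.4·√(2π)))·exp(−(3.9−2.1)²/(2·0.4²)) = 0.997356·exp(-10.12500) = 3.99594e-05
  p_B = (1/(0.5·√(2π)))·exp(−(3.9−3.1)²/(2·0.5²)) = 0.797885·exp(-1.28000) = 0.221842
  p_C = (1/(0.1·√(2π)))·exp(−(3.9−4.0)²/(2·0.1²)) = 3.989423·exp(-0.50000) = 2.41971
  p_D = (1/(0.4·√(2π)))·exp(−(3.9−5.4)²/(2·0.4²)) = 0.997356·exp(-7.03125) = 0.000881489
Unnormalised posteriors:
  π_A·p_A = 0.33 × 3.99594e-05 = 1.31866e-05
  π_B·p_B = 0.27 × 0.221842 = 0.0598973
  π_C·p_C = 0.09 × 2.41971 = 0.217774
  π_D·p_D = 0.31 × 0.000881489 = 0.000273262
Normaliser: 1.31866e-05 + 0.0598973 + 0.217774 + 0.000273262 = 0.277957
Responsibility of Type B: 0.0598973 / 0.277957 ≈ 0.2155

0.2155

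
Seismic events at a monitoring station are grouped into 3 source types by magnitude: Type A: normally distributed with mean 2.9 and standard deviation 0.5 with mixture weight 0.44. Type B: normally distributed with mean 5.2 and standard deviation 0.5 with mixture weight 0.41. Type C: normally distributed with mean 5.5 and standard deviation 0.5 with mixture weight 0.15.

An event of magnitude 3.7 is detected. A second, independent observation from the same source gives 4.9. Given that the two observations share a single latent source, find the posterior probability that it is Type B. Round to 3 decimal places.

The responsibility of component k is π_k f_k(x) divided by Σ_j π_j f_j(x).
Since both observations come from the same component, the likelihood for component k is f_k(x₁)·f_k(x₂).
  L_A = [0.221842] × [0.00026766] = 5.93782e-05
  L_B = [0.0088637] × [0.666449] = 0.0059072
  L_C = [0.0012238] × [0.388372] = 0.000475291
Multiply by the mixture weights:
  π_A·L_A = 0.44 × 5.93782e-05 = 2.61264e-05
  π_B·L_B = 0.41 × 0.0059072 = 0.00242195
  π_C·L_C = 0.15 × 0.000475291 = 7.12937e-05
Evidence: 2.61264e-05 + 0.00242195 + 7.12937e-05 = 0.00251937
So the posterior for Type B is 0.00242195 / 0.00251937 ≈ 0.961.

0.961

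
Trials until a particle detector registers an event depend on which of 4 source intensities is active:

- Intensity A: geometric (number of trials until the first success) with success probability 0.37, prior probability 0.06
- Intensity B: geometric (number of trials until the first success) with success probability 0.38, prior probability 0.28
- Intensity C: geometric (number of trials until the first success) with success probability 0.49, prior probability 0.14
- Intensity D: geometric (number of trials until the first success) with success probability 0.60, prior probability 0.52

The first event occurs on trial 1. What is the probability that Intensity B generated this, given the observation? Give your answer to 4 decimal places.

0.2090

Posterior ∝ prior × likelihood, so P(k | x) ∝ P(Z=k) f_k(x); normalise over all components.
Geometric probabilities:
  p_A = 0.37·(1−0.37)^0 = 0.37·1 = 0.37
  p_B = 0.38·(1−0.38)^0 = 0.38·1 = 0.38
  p_C = 0.49·(1−0.49)^0 = 0.49·1 = 0.49
  p_D = 0.60·(1−0.60)^0 = 0.60·1 = 0.6
Multiply by the mixture weights:
  P(Z=A)·p_A = 0.06 × 0.37 = 0.0222
  P(Z=B)·p_B = 0.28 × 0.38 = 0.1064
  P(Z=C)·p_C = 0.14 × 0.49 = 0.0686
  P(Z=D)·p_D = 0.52 × 0.6 = 0.312
Marginal: 0.0222 + 0.1064 + 0.0686 + 0.312 = 0.5092
P(Intensity B | data) ≈ 0.2090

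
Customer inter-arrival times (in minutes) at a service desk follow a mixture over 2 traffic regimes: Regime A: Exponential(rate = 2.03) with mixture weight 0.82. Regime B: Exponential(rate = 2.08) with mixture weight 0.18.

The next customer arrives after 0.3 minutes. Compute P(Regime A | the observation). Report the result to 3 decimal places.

By Bayes' theorem, P(k | x) = π_k f_k(x) / Σ_j π_j f_j(x).
Component likelihoods at x = 0.3 minutes:
  L_A = 1.10411
  L_B = 1.11446
Multiply by the mixture weights:
  π_A·L_A = 0.82 × 1.10411 = 0.905367
  π_B·L_B = 0.18 × 1.11446 = 0.200602
Marginal: 0.905367 + 0.200602 = 1.10597
P(Regime A | x) ≈ 0.819

0.819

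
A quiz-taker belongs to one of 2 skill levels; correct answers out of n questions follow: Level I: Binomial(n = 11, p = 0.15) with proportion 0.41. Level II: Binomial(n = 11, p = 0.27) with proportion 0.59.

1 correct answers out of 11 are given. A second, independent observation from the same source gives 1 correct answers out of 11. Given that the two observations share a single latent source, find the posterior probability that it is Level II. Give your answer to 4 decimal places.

Apply Bayes' rule: the posterior for each component is proportional to its prior times its likelihood at x.
Since both observations come from the same component, the likelihood for component k is f_k(x₁)·f_k(x₂).
  f_I = [0.324843] × [0.324843] = 0.105523
  f_II = [0.127639] × [0.127639] = 0.0162918
Weight by the priors:
  P(Z=I)·f_I = 0.41 × 0.105523 = 0.0432644
  P(Z=II)·f_II = 0.59 × 0.0162918 = 0.00961218
Evidence: 0.0432644 + 0.00961218 = 0.0528765
P(Level II | x₁, x₂) = 0.00961218 / 0.0528765 ≈ 0.1818

0.1818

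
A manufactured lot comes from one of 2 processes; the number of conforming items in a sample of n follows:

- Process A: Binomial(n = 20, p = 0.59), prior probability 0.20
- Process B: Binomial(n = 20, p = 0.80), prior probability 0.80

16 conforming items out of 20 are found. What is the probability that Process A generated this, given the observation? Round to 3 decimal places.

0.033

The responsibility of component k is w_k f_k(x) divided by Σ_j w_j f_j(x).
Evaluate each component's likelihood at the observed value:
  f_A = C(20,16)·0.59^16·0.41^4 = 4845·0.000215592·0.0282576 = 0.0295163
  f_B = C(20,16)·0.80^16·0.20^4 = 4845·0.0281475·0.0016 = 0.218199
Prior × likelihood for each component:
  w_A·f_A = 0.20 × 0.0295163 = 0.00590325
  w_B·f_B = 0.80 × 0.218199 = 0.17456
Sum: 0.00590325 + 0.17456 = 0.180463
Responsibility of Process A: 0.00590325 / 0.180463 ≈ 0.033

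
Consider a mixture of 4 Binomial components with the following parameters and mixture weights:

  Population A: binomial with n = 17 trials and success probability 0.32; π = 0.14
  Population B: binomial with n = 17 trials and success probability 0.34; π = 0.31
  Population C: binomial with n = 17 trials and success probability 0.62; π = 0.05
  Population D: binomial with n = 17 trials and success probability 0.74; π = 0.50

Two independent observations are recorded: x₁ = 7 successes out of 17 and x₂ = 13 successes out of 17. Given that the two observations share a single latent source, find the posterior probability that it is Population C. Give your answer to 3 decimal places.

By Bayes' theorem, P(k | x) = π_k f_k(x) / Σ_j π_j f_j(x).
Since both observations come from the same component, the likelihood for component k is f_k(x₁)·f_k(x₂).
  f_A = [C(17,7)·0.32^7·0.68^10 = 19448·0.000343597·0.0211392 = 0.141258] × [0.000187742] = 2.65202e-05
  f_B = [C(17,7)·0.34^7·0.66^10 = 19448·0.000525234·0.0156834 = 0.160202] × [0.00036642] = 5.8701e-05
  f_C = [C(17,7)·0.62^7·0.38^10 = 19448·0.0352161·6.27821e-05 = 0.0429984] × [0.0992666] = 0.00426831
  f_D = [C(17,7)·0.74^7·0.26^10 = 19448·0.121513·1.41167e-06 = 0.00333603] × [0.217011] = 0.000723958
Prior × likelihood for each component:
  π_A·f_A = 0.14 × 2.65202e-05 = 3.71282e-06
  π_B·f_B = 0.31 × 5.8701e-05 = 1.81973e-05
  π_C·f_C = 0.05 × 0.00426831 = 0.000213416
  π_D·f_D = 0.50 × 0.000723958 = 0.000361979
Denominator: 3.71282e-06 + 1.81973e-05 + 0.000213416 + 0.000361979 = 0.000597305
P(Population C | x₁,x₂) = 0.000213416 / 0.000597305 ≈ 0.357

0.357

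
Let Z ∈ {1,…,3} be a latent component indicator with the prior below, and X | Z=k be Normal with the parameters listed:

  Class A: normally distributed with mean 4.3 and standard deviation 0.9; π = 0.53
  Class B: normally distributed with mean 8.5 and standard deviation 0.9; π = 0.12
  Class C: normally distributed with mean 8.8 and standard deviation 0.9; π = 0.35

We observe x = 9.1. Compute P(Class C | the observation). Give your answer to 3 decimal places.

Apply Bayes' rule: the posterior for each component is proportional to its prior times its likelihood at x.
Evaluate each component's likelihood at the observed value:
  L_A = 2.95145e-07
  L_B = 0.354942
  L_C = 0.419315
Unnormalised posteriors:
  π_A·L_A = 0.53 × 2.95145e-07 = 1.56427e-07
  π_B·L_B = 0.12 × 0.354942 = 0.0425931
  π_C·L_C = 0.35 × 0.419315 = 0.14676
Evidence: 1.56427e-07 + 0.0425931 + 0.14676 = 0.189353
P(Class C | 9.1) = 0.14676 / 0.189353 ≈ 0.775

0.775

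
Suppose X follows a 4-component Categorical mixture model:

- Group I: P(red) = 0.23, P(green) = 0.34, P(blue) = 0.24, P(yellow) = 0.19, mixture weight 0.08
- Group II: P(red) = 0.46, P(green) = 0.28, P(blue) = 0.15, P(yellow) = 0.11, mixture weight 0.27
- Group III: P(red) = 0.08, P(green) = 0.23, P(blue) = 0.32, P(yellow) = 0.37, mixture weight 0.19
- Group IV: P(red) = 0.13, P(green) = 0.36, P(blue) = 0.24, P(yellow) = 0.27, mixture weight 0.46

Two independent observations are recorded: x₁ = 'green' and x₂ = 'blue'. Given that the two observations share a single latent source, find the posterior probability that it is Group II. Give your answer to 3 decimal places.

0.158

Apply Bayes' rule: the posterior for each component is proportional to its prior times its likelihood at x.
Since both observations come from the same component, the likelihood for component k is f_k(x₁)·f_k(x₂).
  p_I = [P(green | comp) = 0.34] × [0.24] = 0.0816
  p_II = [P(green | comp) = 0.28] × [0.15] = 0.042
  p_III = [P(green | comp) = 0.23] × [0.32] = 0.0736
  p_IV = [P(green | comp) = 0.36] × [0.24] = 0.0864
Weight by the priors:
  π_I·p_I = 0.08 × 0.0816 = 0.006528
  π_II·p_II = 0.27 × 0.042 = 0.01134
  π_III·p_III = 0.19 × 0.0736 = 0.013984
  π_IV·p_IV = 0.46 × 0.0864 = 0.039744
Sum: 0.006528 + 0.01134 + 0.013984 + 0.039744 = 0.071596
P(Group II | x) = 0.01134 / 0.071596 ≈ 0.158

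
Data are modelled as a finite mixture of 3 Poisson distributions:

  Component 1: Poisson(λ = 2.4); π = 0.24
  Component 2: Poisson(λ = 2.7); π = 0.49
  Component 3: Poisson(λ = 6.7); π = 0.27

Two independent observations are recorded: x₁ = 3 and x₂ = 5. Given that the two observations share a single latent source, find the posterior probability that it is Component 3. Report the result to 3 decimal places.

The responsibility of component k is π_k f_k(x) divided by Σ_j π_j f_j(x).
Since both observations come from the same component, the likelihood for component k is f_k(x₁)·f_k(x₂).
  f_1 = [0.209014] × [0.0601961] = 0.0125818
  f_2 = [0.220468] × [0.0803605] = 0.0177169
  f_3 = [0.0617021] × [0.13849] = 0.00854515
Unnormalised posteriors:
  π_1·f_1 = 0.24 × 0.0125818 = 0.00301964
  π_2·f_2 = 0.49 × 0.0177169 = 0.00868127
  π_3·f_3 = 0.27 × 0.00854515 = 0.00230719
Marginal: 0.00301964 + 0.00868127 + 0.00230719 = 0.0140081
So the posterior for Component 3 is 0.00230719 / 0.0140081 ≈ 0.165.

0.165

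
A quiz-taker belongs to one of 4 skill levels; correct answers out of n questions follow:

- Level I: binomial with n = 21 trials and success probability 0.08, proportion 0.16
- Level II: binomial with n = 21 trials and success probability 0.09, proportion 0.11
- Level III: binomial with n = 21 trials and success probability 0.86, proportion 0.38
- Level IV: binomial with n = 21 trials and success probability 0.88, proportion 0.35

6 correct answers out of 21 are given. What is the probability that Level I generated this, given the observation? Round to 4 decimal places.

0.4581

The responsibility of component k is π_k f_k(x) divided by Σ_j π_j f_j(x).
Component likelihoods at x = 6 correct answers out of 21:
  L_I = 0.00407258
  L_II = 0.0070079
  L_III = 3.41525e-09
  L_IV = 3.88263e-10
Weight by the priors:
  π_I·L_I = 0.16 × 0.00407258 = 0.000651612
  π_II·L_II = 0.11 × 0.0070079 = 0.000770869
  π_III·L_III = 0.38 × 3.41525e-09 = 1.2978e-09
  π_IV·L_IV = 0.35 × 3.88263e-10 = 1.35892e-10
Sum: 0.000651612 + 0.000770869 + 1.2978e-09 + 1.35892e-10 = 0.00142248
P(Level I | x) ≈ 0.4581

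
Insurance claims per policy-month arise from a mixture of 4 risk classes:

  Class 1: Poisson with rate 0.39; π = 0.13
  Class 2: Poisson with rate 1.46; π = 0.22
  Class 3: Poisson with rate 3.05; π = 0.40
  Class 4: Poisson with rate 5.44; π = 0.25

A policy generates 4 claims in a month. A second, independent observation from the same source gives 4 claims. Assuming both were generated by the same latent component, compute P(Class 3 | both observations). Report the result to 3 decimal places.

The responsibility of component k is π_k f_k(x) divided by Σ_j π_j f_j(x).
Since both observations come from the same component, the likelihood for component k is f_k(x₁)·f_k(x₂).
  p_1 = [e^(−0.39)·0.39^4/4! = 0.000652638] × [0.000652638] = 4.25936e-07
  p_2 = [e^(−1.46)·1.46^4/4! = 0.0439673] × [0.0439673] = 0.00193313
  p_3 = [e^(−3.05)·3.05^4/4! = 0.170761] × [0.170761] = 0.0291595
  p_4 = [e^(−5.44)·5.44^4/4! = 0.158352] × [0.158352] = 0.0250752
Unnormalised posteriors:
  π_1·p_1 = 0.13 × 4.25936e-07 = 5.53717e-08
  π_2·p_2 = 0.22 × 0.00193313 = 0.000425288
  π_3·p_3 = 0.40 × 0.0291595 = 0.0116638
  π_4·p_4 = 0.25 × 0.0250752 = 0.0062688
Denominator: 5.53717e-08 + 0.000425288 + 0.0116638 + 0.0062688 = 0.0183579
P(Class 3 | data) ≈ 0.635

0.635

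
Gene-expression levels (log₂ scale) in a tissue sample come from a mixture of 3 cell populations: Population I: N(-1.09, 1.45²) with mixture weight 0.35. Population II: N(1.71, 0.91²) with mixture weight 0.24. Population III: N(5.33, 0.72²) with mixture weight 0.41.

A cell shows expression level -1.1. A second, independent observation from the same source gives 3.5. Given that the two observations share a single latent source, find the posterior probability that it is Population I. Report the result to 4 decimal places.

The responsibility of component k is w_k f_k(x) divided by Σ_j w_j f_j(x).
Since both observations come from the same component, the likelihood for component k is f_k(x₁)·f_k(x₂).
  p_I = [0.275126] × [0.00183492] = 0.000504836
  p_II = [0.00372671] × [0.0633401] = 0.00023605
  p_III = [2.66096e-18] × [0.0219175] = 5.83216e-20
Multiply by the mixture weights:
  w_I·p_I = 0.35 × 0.000504836 = 0.000176692
  w_II·p_II = 0.24 × 0.00023605 = 5.66521e-05
  w_III·p_III = 0.41 × 5.83216e-20 = 2.39118e-20
Denominator: 0.000176692 + 5.66521e-05 + 2.39118e-20 = 0.000233345
P(Population I | x₁, x₂) ≈ 0.7572

0.7572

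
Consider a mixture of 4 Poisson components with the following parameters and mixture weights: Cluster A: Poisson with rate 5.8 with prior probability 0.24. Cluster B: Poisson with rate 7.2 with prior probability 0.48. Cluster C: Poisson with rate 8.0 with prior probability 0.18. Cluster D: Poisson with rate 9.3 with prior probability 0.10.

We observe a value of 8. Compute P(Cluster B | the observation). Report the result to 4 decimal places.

Posterior ∝ prior × likelihood, so P(k | x) ∝ w_k f_k(x); normalise over all components.
Evaluate each component's likelihood at the observed value:
  f_A = 0.0961602
  f_B = 0.133727
  f_C = 0.139587
  f_D = 0.126883
Unnormalised posteriors:
  w_A·f_A = 0.24 × 0.0961602 = 0.0230785
  w_B·f_B = 0.48 × 0.133727 = 0.064189
  w_C·f_C = 0.18 × 0.139587 = 0.0251256
  w_D·f_D = 0.10 × 0.126883 = 0.0126883
Normaliser: 0.0230785 + 0.064189 + 0.0251256 + 0.0126883 = 0.125081
P(Cluster B | 8) ≈ 0.5132

0.5132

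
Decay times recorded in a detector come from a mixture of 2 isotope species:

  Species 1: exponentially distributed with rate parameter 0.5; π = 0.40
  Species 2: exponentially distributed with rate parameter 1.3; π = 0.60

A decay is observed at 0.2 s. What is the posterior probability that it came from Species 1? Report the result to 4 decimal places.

Apply Bayes' rule: the posterior for each component is proportional to its prior times its likelihood at x.
Evaluate each component's likelihood at the observed value:
  f_1 = 0.5·e^(−0.5·0.2) = 0.5·e^(−0.1000) = 0.452419
  f_2 = 1.3·e^(−1.3·0.2) = 1.3·e^(−0.2600) = 1.00237
Multiply by the mixture weights:
  π_1·f_1 = 0.40 × 0.452419 = 0.180967
  π_2·f_2 = 0.60 × 1.00237 = 0.60142
Normaliser: 0.180967 + 0.60142 = 0.782388
P(Species 1 | 0.2 s) = 0.180967 / 0.782388 ≈ 0.2313

0.2313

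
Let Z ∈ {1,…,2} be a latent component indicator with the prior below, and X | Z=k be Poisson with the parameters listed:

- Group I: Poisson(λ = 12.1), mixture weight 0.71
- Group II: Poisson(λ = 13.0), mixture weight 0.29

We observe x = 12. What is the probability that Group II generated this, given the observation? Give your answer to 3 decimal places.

By Bayes' theorem, P(k | x) = P(Z=k) f_k(x) / Σ_j P(Z=j) f_j(x).
Evaluate each component's likelihood at the observed value:
  p_I = e^(−12.1)·12.1^12/12! = 0.114321
  p_II = e^(−13.0)·13.0^12/12! = 0.10994
Multiply by the mixture weights:
  P(Z=I)·p_I = 0.71 × 0.114321 = 0.0811676
  P(Z=II)·p_II = 0.29 × 0.10994 = 0.0318825
Sum: 0.0811676 + 0.0318825 = 0.11305
P(Group II | the observation) = 0.0318825 / 0.11305 ≈ 0.282

0.282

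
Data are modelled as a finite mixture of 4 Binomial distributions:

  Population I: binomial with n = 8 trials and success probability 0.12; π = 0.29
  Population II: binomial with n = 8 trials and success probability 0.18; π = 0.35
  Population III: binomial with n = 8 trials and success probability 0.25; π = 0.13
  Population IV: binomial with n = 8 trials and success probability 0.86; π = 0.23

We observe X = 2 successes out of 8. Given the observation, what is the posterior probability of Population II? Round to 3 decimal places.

0.504

Apply Bayes' rule: the posterior for each component is proportional to its prior times its likelihood at x.
Component likelihoods at x = 2 successes out of 8:
  L_I = C(8,2)·0.12^2·0.88^6 = 28·0.0144·0.464404 = 0.187248
  L_II = C(8,2)·0.18^2·0.82^6 = 28·0.0324·0.304007 = 0.275795
  L_III = C(8,2)·0.25^2·0.75^6 = 28·0.0625·0.177979 = 0.311462
  L_IV = C(8,2)·0.86^2·0.14^6 = 28·0.7396·7.52954e-06 = 0.000155928
Unnormalised posteriors:
  w_I·L_I = 0.29 × 0.187248 = 0.0543018
  w_II·L_II = 0.35 × 0.275795 = 0.0965282
  w_III·L_III = 0.13 × 0.311462 = 0.0404901
  w_IV·L_IV = 0.23 × 0.000155928 = 3.58634e-05
Marginal: 0.0543018 + 0.0965282 + 0.0404901 + 3.58634e-05 = 0.191356
P(Population II | 2 successes out of 8) ≈ 0.504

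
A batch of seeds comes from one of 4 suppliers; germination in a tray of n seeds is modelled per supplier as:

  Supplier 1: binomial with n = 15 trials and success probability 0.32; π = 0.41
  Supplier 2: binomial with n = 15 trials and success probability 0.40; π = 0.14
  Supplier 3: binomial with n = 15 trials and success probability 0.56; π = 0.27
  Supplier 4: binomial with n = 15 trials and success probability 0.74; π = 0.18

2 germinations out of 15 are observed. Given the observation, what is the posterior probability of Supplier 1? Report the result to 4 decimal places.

Apply Bayes' rule: the posterior for each component is proportional to its prior times its likelihood at x.
Component likelihoods at x = 2 germinations out of 15:
  p_1 = C(15,2)·0.32^2·0.68^13 = 105·0.1024·0.00664685 = 0.0714669
  p_2 = C(15,2)·0.40^2·0.60^13 = 105·0.16·0.00130607 = 0.021942
  p_3 = C(15,2)·0.56^2·0.44^13 = 105·0.3136·2.31678e-05 = 0.000762869
  p_4 = C(15,2)·0.74^2·0.26^13 = 105·0.5476·2.48115e-08 = 1.42661e-06
Weight by the priors:
  π_1·p_1 = 0.41 × 0.0714669 = 0.0293014
  π_2·p_2 = 0.14 × 0.021942 = 0.00307188
  π_3·p_3 = 0.27 × 0.000762869 = 0.000205975
  π_4·p_4 = 0.18 × 1.42661e-06 = 2.5679e-07
Sum: 0.0293014 + 0.00307188 + 0.000205975 + 2.5679e-07 = 0.0325795
Responsibility of Supplier 1: 0.0293014 / 0.0325795 ≈ 0.8994

0.8994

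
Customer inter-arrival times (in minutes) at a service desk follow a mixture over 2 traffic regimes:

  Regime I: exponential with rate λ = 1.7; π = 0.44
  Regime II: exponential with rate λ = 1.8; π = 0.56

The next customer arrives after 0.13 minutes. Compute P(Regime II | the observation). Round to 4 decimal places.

0.5709

Posterior ∝ prior × likelihood, so P(k | x) ∝ π_k f_k(x); normalise over all components.
Evaluate each component's likelihood at the observed value:
  p_I = 1.7·e^(−1.7·0.13) = 1.7·e^(−0.2210) = 1.36292
  p_II = 1.8·e^(−1.8·0.13) = 1.8·e^(−0.2340) = 1.42445
Prior × likelihood for each component:
  π_I·p_I = 0.44 × 1.36292 = 0.599684
  π_II·p_II = 0.56 × 1.42445 = 0.797693
Evidence: 0.599684 + 0.797693 = 1.39738
Responsibility of Regime II: 0.797693 / 1.39738 ≈ 0.5709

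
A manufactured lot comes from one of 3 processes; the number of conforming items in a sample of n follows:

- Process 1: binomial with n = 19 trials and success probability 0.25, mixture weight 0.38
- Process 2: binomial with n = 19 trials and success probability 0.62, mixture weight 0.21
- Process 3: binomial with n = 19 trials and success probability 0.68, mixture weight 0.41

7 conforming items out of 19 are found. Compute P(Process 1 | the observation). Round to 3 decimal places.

0.881

The responsibility of component k is w_k f_k(x) divided by Σ_j w_j f_j(x).
Evaluate each component's likelihood at the observed value:
  L_1 = C(19,7)·0.25^7·0.75^12 = 50388·6.10352e-05·0.0316764 = 0.0974187
  L_2 = C(19,7)·0.62^7·0.38^12 = 50388·0.0352161·9.06574e-06 = 0.0160869
  L_3 = C(19,7)·0.68^7·0.32^12 = 50388·0.0672299·1.15292e-06 = 0.00390561
Weight by the priors:
  w_1·L_1 = 0.38 × 0.0974187 = 0.0370191
  w_2·L_2 = 0.21 × 0.0160869 = 0.00337825
  w_3·L_3 = 0.41 × 0.00390561 = 0.0016013
Normaliser: 0.0370191 + 0.00337825 + 0.0016013 = 0.0419987
P(Process 1 | x) ≈ 0.881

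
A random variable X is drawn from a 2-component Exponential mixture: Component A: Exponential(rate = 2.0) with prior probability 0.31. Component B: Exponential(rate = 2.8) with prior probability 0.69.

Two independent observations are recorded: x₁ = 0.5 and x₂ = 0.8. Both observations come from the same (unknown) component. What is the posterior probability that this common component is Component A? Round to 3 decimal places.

Apply Bayes' rule: the posterior for each component is proportional to its prior times its likelihood at x.
Since both observations come from the same component, the likelihood for component k is f_k(x₁)·f_k(x₂).
  L_A = [2.0·e^(−2.0·0.5) = 2.0·e^(−1.0000) = 0.735759] × [0.403793] = 0.297094
  L_B = [2.8·e^(−2.8·0.5) = 2.8·e^(−1.4000) = 0.690471] × [0.298084] = 0.205818
Prior × likelihood for each component:
  P(Z=A)·L_A = 0.31 × 0.297094 = 0.0920992
  P(Z=B)·L_B = 0.69 × 0.205818 = 0.142015
Sum: 0.0920992 + 0.142015 = 0.234114
Responsibility of Component A: 0.0920992 / 0.234114 ≈ 0.393

0.393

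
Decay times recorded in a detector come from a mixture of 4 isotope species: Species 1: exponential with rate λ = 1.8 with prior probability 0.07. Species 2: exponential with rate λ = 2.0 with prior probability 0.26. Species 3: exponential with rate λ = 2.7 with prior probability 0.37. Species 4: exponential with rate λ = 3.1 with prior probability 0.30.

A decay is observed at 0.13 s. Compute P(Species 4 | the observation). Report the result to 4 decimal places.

0.3405

The responsibility of component k is P(Z=k) f_k(x) divided by Σ_j P(Z=j) f_j(x).
Component likelihoods at x = 0.13 s:
  f_1 = 1.8·e^(−1.8·0.13) = 1.8·e^(−0.2340) = 1.42445
  f_2 = 2.0·e^(−2.0·0.13) = 2.0·e^(−0.2600) = 1.5421
  f_3 = 2.7·e^(−2.7·0.13) = 2.7·e^(−0.3510) = 1.90076
  f_4 = 3.1·e^(−3.1·0.13) = 3.1·e^(−0.4030) = 2.07177
Multiply by the mixture weights:
  P(Z=1)·f_1 = 0.07 × 1.42445 = 0.0997116
  P(Z=2)·f_2 = 0.26 × 1.5421 = 0.400947
  P(Z=3)·f_3 = 0.37 × 1.90076 = 0.70328
  P(Z=4)·f_4 = 0.30 × 2.07177 = 0.62153
Sum: 0.0997116 + 0.400947 + 0.70328 + 0.62153 = 1.82547
P(Species 4 | x) = 0.62153 / 1.82547 ≈ 0.3405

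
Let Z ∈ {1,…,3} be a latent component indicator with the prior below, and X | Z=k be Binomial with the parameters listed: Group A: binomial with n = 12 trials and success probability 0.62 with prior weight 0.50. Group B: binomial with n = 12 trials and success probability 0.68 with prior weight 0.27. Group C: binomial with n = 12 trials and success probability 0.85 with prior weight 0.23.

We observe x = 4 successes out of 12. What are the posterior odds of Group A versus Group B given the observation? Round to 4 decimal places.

5.0606

Since P(k|x) ∝ P(Z=k) f_k(x), the posterior odds are P(Z=i) f_i(x) / (P(Z=j) f_j(x)).
Component likelihoods at x = 4 successes out of 12:
  L_A = C(12,4)·0.62^4·0.38^8 = 495·0.147763·0.000434779 = 0.031801
  L_B = C(12,4)·0.68^4·0.32^8 = 495·0.213814·0.000109951 = 0.011637
  L_C = C(12,4)·0.85^4·0.15^8 = 495·0.522006·2.56289e-07 = 6.62233e-05
Odds = (0.50/0.27) × (0.031801/0.011637) = 1.85185 × 2.73275 ≈ 5.0606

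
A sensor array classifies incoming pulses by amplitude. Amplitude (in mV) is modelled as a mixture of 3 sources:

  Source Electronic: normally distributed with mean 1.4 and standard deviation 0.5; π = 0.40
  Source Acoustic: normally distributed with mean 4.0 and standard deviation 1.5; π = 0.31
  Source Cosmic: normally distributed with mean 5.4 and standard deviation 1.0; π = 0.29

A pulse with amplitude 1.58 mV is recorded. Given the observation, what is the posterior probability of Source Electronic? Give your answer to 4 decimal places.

0.9300

The responsibility of component k is w_k f_k(x) divided by Σ_j w_j f_j(x).
Normal densities:
  p_Electronic = 0.747821
  p_Acoustic = 0.07238
  p_Cosmic = 0.000270527
Unnormalised posteriors:
  w_Electronic·p_Electronic = 0.40 × 0.747821 = 0.299128
  w_Acoustic·p_Acoustic = 0.31 × 0.07238 = 0.0224378
  w_Cosmic·p_Cosmic = 0.29 × 0.000270527 = 7.84528e-05
Marginal: 0.299128 + 0.0224378 + 7.84528e-05 = 0.321645
P(Source Electronic | x) ≈ 0.9300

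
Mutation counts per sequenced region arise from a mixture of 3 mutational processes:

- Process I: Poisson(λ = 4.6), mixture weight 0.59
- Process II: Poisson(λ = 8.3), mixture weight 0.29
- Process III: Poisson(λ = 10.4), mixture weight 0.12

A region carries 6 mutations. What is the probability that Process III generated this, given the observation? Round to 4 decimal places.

0.0548

The responsibility of component k is w_k f_k(x) divided by Σ_j w_j f_j(x).
Evaluate each component's likelihood at the observed value:
  p_I = e^(−4.6)·4.6^6/6! = 0.13227
  p_II = e^(−8.3)·8.3^6/6! = 0.112847
  p_III = e^(−10.4)·10.4^6/6! = 0.0534817
Multiply by the mixture weights:
  w_I·p_I = 0.59 × 0.13227 = 0.078039
  w_II·p_II = 0.29 × 0.112847 = 0.0327258
  w_III·p_III = 0.12 × 0.0534817 = 0.0064178
Marginal: 0.078039 + 0.0327258 + 0.0064178 = 0.117183
P(Process III | x) ≈ 0.0548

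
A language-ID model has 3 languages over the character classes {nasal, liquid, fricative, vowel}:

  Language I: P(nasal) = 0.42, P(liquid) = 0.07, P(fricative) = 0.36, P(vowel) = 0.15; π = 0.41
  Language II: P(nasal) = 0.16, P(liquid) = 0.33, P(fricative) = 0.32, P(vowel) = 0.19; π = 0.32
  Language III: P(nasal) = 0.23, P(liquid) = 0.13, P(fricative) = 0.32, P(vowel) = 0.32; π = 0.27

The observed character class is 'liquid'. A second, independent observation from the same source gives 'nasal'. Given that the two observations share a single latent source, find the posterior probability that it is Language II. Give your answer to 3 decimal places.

0.456

Apply Bayes' rule: the posterior for each component is proportional to its prior times its likelihood at x.
Since both observations come from the same component, the likelihood for component k is f_k(x₁)·f_k(x₂).
  L_I = [0.07] × [0.42] = 0.0294
  L_II = [0.33] × [0.16] = 0.0528
  L_III = [0.13] × [0.23] = 0.0299
Unnormalised posteriors:
  π_I·L_I = 0.41 × 0.0294 = 0.012054
  π_II·L_II = 0.32 × 0.0528 = 0.016896
  π_III·L_III = 0.27 × 0.0299 = 0.008073
Normaliser: 0.012054 + 0.016896 + 0.008073 = 0.037023
So the posterior for Language II is 0.016896 / 0.037023 ≈ 0.456.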